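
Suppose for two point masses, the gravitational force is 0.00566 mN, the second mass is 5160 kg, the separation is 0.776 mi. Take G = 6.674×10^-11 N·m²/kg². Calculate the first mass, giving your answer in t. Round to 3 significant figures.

Rearranging F = G·m₁·m₂/r² for m₁: m₁ = F·r²/(G·m₂).
F = 0.00566 mN = 5.660×10^-6 N; m₂ = 5160 kg; r = 0.776 mi = 1249 m; G = 6.674×10^-11 N·m²/kg².
m₁ = 2.563×10^7 kg
2.563×10^7 kg × (1 t / 1000 kg) = 25633 t

25600 t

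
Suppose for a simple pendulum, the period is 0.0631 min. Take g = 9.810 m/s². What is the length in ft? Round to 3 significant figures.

11.7 ft

Solving T = 2π√(L/g) for L: L = g·(T/2π)².
T = 0.0631 min = 3.786 s; g = 9.810 m/s².
L = 3.562 m
3.562 m × (1 ft / 0.3048 m) = 11.69 ft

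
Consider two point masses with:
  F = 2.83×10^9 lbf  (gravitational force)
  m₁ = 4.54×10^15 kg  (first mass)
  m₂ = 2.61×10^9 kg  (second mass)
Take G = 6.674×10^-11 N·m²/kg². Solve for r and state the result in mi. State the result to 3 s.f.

From Newton's law of gravitation: r = √(G·m₁m₂/F).
F = 2.83×10^9 lbf = 1.259×10^10 N; m₁ = 4.54×10^15 kg; m₂ = 2.61×10^9 kg; G = 6.674×10^-11 N·m²/kg².
r = 250.6 m
250.6 m × (1 mi / 1609 m) = 0.1557 mi

0.156 mi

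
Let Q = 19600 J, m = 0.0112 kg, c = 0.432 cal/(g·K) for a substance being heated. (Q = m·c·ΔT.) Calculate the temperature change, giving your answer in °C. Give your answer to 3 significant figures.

Solving Q = m·c·ΔT for ΔT: ΔT = Q/(m·c).
Q = 19600 J; m = 0.0112 kg; c = 0.432 cal/(g·K) = 1807 J/(kg·K).
ΔT = 968.2 K
Since 1 °C = 1 K, 968.2 °C.

968 °C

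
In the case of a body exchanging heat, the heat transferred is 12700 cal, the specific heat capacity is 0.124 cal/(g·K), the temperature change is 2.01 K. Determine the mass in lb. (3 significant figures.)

112 lb

Rearranging Q = m·c·ΔT for m: m = Q/(c·ΔT).
Q = 12700 cal = 53137 J; c = 0.124 cal/(g·K) = 518.8 J/(kg·K); ΔT = 2.01 K.
m = 50.95 kg
50.95 kg × (1 lb / 0.4536 kg) = 112.3 lb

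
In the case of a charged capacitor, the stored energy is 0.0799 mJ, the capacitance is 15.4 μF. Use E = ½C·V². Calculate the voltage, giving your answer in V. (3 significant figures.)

Solving E = ½C·V² for V: V = √(2E/C).
E = 0.0799 mJ = 7.990×10^-5 J; C = 15.4 μF = 1.540×10^-5 F.
V = 3.221 V

3.22 V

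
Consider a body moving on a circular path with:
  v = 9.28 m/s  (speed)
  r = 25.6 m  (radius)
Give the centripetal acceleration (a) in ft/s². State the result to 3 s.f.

a is given directly by: a = v²/r.
v = 9.28 m/s; r = 25.6 m.
a = 3.364 m/s²
3.364 m/s² × (1 ft/s² / 0.3048 m/s²) = 11.04 ft/s²

11.0 ft/s²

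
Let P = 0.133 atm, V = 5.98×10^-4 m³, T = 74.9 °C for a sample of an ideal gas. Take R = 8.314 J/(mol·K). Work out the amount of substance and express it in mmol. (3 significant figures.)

From the ideal-gas law: n = PV/(RT).
P = 0.133 atm = 13476 Pa; V = 5.98×10^-4 m³; T = 74.9 °C = 348.0 K; R = 8.314 J/(mol·K).
n = 0.002785 mol
0.002785 mol × (1 mmol / 0.001000 mol) = 2.785 mmol

2.78 mmol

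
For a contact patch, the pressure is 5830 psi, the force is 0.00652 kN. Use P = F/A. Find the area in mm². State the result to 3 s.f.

Solving P = F/A for A: A = F/P.
P = 5830 psi = 4.020×10^7 Pa; F = 0.00652 kN = 6.520 N.
A = 1.622×10^-7 m²
1.622×10^-7 m² × (1 mm² / 1.000×10^-6 m²) = 0.1622 mm²

0.162 mm²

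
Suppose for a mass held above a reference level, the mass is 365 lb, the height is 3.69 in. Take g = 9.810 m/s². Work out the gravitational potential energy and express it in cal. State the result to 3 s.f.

Directly: PE = mgh.
m = 365 lb = 165.6 kg; h = 3.69 in = 0.09373 m; g = 9.810 m/s².
PE = 152.2 J
152.2 J × (1 cal / 4.184 J) = 36.38 cal

36.4 cal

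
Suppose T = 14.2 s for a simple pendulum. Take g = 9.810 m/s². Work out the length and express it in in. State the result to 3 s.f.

1970 in

Solving T = 2π√(L/g) for L: L = g·(T/2π)².
T = 14.2 s; g = 9.810 m/s².
L = 50.11 m
50.11 m × (1 in / 0.02540 m) = 1973 in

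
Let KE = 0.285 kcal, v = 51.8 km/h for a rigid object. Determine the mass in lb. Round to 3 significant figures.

Solving KE = ½mv² for m: m = 2·KE/v².
KE = 0.285 kcal = 1192 J; v = 51.8 km/h = 14.39 m/s.
m = 11.52 kg
11.52 kg × (1 lb / 0.4536 kg) = 25.39 lb

25.4 lb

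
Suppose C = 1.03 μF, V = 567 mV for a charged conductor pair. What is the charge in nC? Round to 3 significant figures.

584 nC

Rearranging: Q = CV.
C = 1.03 μF = 1.030×10^-6 F; V = 567 mV = 0.5670 V.
Q = 5.840×10^-7 C
5.840×10^-7 C × (1 nC / 1.000×10^-9 C) = 584.0 nC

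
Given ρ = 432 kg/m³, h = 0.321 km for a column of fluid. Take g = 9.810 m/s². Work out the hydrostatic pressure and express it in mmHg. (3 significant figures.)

P is given directly by: P = ρgh.
ρ = 432 kg/m³; h = 0.321 km = 321.0 m; g = 9.810 m/s².
P = 1.360×10^6 Pa
1.360×10^6 Pa × (1 mmHg / 133.3 Pa) = 10204 mmHg

10200 mmHg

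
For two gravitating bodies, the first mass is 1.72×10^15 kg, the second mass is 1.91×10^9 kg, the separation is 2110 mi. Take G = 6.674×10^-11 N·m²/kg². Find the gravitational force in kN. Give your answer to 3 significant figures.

0.0190 kN

From Newton's law of gravitation: F = Gm₁m₂/r².
m₁ = 1.72×10^15 kg; m₂ = 1.91×10^9 kg; r = 2110 mi = 3.396×10^6 m; G = 6.674×10^-11 N·m²/kg².
F = 19.01 N
19.01 N × (1 kN / 1000 N) = 0.01901 kN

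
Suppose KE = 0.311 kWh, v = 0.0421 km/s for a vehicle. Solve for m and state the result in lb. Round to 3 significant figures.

2790 lb

Rearranging: m = 2·KE/v².
KE = 0.311 kWh = 1.120×10^6 J; v = 0.0421 km/s = 42.10 m/s.
m = 1263 kg
1263 kg × (1 lb / 0.4536 kg) = 2785 lb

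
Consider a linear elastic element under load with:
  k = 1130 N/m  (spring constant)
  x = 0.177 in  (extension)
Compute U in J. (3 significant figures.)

Directly: U = ½kx².
k = 1130 N/m; x = 0.177 in = 0.004496 m.
U = 0.01142 J  (the unit combination reduces to kg·m²/s² = J)

0.0114 J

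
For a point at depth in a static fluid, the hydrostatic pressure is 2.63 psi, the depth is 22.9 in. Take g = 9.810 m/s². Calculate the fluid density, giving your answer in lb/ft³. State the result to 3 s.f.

Rearranging: ρ = P/(g·h).
P = 2.63 psi = 18133 Pa; h = 22.9 in = 0.5817 m; g = 9.810 m/s².
ρ = 3178 kg/m³
3178 kg/m³ × (1 lb/ft³ / 16.02 kg/m³) = 198.4 lb/ft³

198 lb/ft³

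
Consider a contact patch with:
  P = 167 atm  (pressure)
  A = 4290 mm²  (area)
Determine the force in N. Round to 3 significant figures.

72600 N

Solving P = F/A for F: F = P·A.
P = 167 atm = 1.692×10^7 Pa; A = 4290 mm² = 0.004290 m².
F = 72592 N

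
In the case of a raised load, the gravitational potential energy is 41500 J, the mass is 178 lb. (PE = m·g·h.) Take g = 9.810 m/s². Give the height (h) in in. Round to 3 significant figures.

2060 in

Rearranging: h = PE/(m·g).
PE = 41500 J; m = 178 lb = 80.74 kg; g = 9.810 m/s².
h = 52.40 m
52.40 m × (1 in / 0.02540 m) = 2063 in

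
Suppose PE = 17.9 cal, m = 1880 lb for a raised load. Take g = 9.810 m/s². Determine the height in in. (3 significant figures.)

Solving PE = m·g·h for h: h = PE/(m·g).
PE = 17.9 cal = 74.89 J; m = 1880 lb = 852.8 kg; g = 9.810 m/s².
h = 0.008953 m
0.008953 m × (1 in / 0.02540 m) = 0.3525 in

0.352 in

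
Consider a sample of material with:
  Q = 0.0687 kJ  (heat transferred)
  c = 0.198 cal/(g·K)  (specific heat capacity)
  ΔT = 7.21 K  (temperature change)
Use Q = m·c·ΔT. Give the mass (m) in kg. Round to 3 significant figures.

Solving Q = m·c·ΔT for m: m = Q/(c·ΔT).
Q = 0.0687 kJ = 68.70 J; c = 0.198 cal/(g·K) = 828.4 J/(kg·K); ΔT = 7.21 K.
m = 0.01150 kg

0.0115 kg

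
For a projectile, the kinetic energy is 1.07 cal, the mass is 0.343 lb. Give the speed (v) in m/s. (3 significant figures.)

Solving KE = ½mv² for v: v = √(2·KE/m).
KE = 1.07 cal = 4.477 J; m = 0.343 lb = 0.1556 kg.
v = 7.586 m/s

7.59 m/s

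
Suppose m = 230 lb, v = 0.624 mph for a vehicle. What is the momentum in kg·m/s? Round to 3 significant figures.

Directly: p = mv.
m = 230 lb = 104.3 kg; v = 0.624 mph = 0.2790 m/s.
p = 29.10 kg·m/s

29.1 kg·m/s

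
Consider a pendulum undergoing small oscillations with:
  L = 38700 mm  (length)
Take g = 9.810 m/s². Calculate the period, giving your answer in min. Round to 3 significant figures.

0.208 min

Directly: T = 2π√(L/g).
L = 38700 mm = 38.70 m; g = 9.810 m/s².
T = 12.48 s
12.48 s × (1 min / 60.00 s) = 0.2080 min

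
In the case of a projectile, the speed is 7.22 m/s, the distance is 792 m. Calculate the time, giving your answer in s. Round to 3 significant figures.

Solving v = d/t for t: t = d/v.
v = 7.22 m/s; d = 792 m.
t = 109.7 s

110 s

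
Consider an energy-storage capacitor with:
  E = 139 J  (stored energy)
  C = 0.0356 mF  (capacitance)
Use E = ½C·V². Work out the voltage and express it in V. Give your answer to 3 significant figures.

Rearranging: V = √(2E/C).
E = 139 J; C = 0.0356 mF = 3.560×10^-5 F.
V = 2794 V

2790 V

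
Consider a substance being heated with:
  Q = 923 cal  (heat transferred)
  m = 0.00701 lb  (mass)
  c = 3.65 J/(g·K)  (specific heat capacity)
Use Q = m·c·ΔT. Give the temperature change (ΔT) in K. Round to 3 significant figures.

Rearranging Q = m·c·ΔT for ΔT: ΔT = Q/(m·c).
Q = 923 cal = 3862 J; m = 0.00701 lb = 0.003180 kg; c = 3.65 J/(g·K) = 3650 J/(kg·K).
ΔT = 332.7 K

333 K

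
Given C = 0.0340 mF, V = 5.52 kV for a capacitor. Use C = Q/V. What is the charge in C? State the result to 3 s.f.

Solving C = Q/V for Q: Q = CV.
C = 0.0340 mF = 3.400×10^-5 F; V = 5.52 kV = 5520 V.
Q = 0.1877 C  (the unit combination reduces to A·s = C)

0.188 C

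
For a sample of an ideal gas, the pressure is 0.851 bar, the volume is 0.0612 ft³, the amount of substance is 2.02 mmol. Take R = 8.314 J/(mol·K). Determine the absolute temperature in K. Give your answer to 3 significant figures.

8780 K

Solving PV = nRT for T: T = PV/(nR).
P = 0.851 bar = 85100 Pa; V = 0.0612 ft³ = 0.001733 m³; n = 2.02 mmol = 0.002020 mol; R = 8.314 J/(mol·K).
T = 8781 K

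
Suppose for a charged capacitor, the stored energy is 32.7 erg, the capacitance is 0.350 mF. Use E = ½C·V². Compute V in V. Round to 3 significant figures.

0.137 V

Solving E = ½C·V² for V: V = √(2E/C).
E = 32.7 erg = 3.270×10^-6 J; C = 0.350 mF = 3.500×10^-4 F.
V = 0.1367 V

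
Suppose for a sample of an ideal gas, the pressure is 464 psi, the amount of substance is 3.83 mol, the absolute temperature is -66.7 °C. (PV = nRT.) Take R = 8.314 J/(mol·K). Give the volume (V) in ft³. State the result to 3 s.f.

0.0726 ft³

Rearranging PV = nRT for V: V = nRT/P.
P = 464 psi = 3.199×10^6 Pa; n = 3.83 mol; T = -66.7 °C = 206.4 K; R = 8.314 J/(mol·K).
V = 0.002055 m³
0.002055 m³ × (1 ft³ / 0.02832 m³) = 0.07257 ft³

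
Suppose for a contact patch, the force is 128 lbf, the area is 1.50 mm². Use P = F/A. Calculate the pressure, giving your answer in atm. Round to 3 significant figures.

Directly: P = F/A.
F = 128 lbf = 569.4 N; A = 1.50 mm² = 1.500×10^-6 m².
P = 3.796×10^8 Pa
3.796×10^8 Pa × (1 atm / 1.013×10^5 Pa) = 3746 atm

3750 atm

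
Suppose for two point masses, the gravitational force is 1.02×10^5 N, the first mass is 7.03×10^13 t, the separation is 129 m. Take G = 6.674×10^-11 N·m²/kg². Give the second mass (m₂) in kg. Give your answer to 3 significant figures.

362 kg

Rearranging F = G·m₁·m₂/r² for m₂: m₂ = F·r²/(G·m₁).
F = 1.02×10^5 N; m₁ = 7.03×10^13 t = 7.030×10^16 kg; r = 129 m; G = 6.674×10^-11 N·m²/kg².
m₂ = 361.8 kg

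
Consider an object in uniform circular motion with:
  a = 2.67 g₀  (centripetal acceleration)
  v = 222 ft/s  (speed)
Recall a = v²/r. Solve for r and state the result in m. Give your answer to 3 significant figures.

Rearranging: r = v²/a.
a = 2.67 g₀ = 26.18 m/s²; v = 222 ft/s = 67.67 m/s.
r = 174.9 m

175 m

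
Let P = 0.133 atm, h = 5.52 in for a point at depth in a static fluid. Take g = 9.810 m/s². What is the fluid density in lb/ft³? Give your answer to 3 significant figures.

612 lb/ft³

Solving P = ρ·g·h for ρ: ρ = P/(g·h).
P = 0.133 atm = 13476 Pa; h = 5.52 in = 0.1402 m; g = 9.810 m/s².
ρ = 9798 kg/m³
9798 kg/m³ × (1 lb/ft³ / 16.02 kg/m³) = 611.7 lb/ft³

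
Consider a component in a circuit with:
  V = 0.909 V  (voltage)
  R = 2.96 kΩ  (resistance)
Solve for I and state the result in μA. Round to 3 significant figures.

307 μA

From Ohm's law: I = V/R.
V = 0.909 V; R = 2.96 kΩ = 2960 Ω.
I = 3.071×10^-4 A
3.071×10^-4 A × (1 μA / 1.000×10^-6 A) = 307.1 μA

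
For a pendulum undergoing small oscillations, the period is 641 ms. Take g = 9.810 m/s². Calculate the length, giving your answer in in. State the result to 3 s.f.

Rearranging T = 2π√(L/g) for L: L = g·(T/2π)².
T = 641 ms = 0.6410 s; g = 9.810 m/s².
L = 0.1021 m
0.1021 m × (1 in / 0.02540 m) = 4.020 in

4.02 in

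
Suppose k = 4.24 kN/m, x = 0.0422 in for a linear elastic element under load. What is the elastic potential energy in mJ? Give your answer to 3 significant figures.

2.44 mJ

Directly: U = ½kx².
k = 4.24 kN/m = 4240 N/m; x = 0.0422 in = 0.001072 m.
U = 0.002436 J
0.002436 J × (1 mJ / 0.001000 J) = 2.436 mJ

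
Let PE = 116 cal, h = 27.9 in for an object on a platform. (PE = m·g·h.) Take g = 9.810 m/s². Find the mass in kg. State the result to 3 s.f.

Solving PE = m·g·h for m: m = PE/(g·h).
PE = 116 cal = 485.3 J; h = 27.9 in = 0.7087 m; g = 9.810 m/s².
m = 69.81 kg

69.8 kg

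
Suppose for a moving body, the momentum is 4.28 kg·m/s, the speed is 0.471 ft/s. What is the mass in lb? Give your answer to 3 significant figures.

65.7 lb

Rearranging p = m·v for m: m = p/v.
p = 4.28 kg·m/s; v = 0.471 ft/s = 0.1436 m/s.
m = 29.81 kg
29.81 kg × (1 lb / 0.4536 kg) = 65.73 lb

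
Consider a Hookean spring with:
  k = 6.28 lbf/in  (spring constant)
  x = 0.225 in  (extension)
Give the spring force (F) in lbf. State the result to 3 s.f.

From Hooke's law: F = kx.
k = 6.28 lbf/in = 1100 N/m; x = 0.225 in = 0.005715 m.
F = 6.285 N
6.285 N × (1 lbf / 4.448 N) = 1.413 lbf

1.41 lbf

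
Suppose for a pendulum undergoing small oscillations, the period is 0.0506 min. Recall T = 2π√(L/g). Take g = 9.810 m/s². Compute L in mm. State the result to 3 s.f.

2290 mm

Solving T = 2π√(L/g) for L: L = g·(T/2π)².
T = 0.0506 min = 3.036 s; g = 9.810 m/s².
L = 2.290 m
2.290 m × (1 mm / 0.001000 m) = 2290 mm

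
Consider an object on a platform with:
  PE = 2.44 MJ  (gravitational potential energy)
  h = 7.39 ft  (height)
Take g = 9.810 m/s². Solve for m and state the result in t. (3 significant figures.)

110 t

Rearranging: m = PE/(g·h).
PE = 2.44 MJ = 2.440×10^6 J; h = 7.39 ft = 2.252 m; g = 9.810 m/s².
m = 1.104×10^5 kg
1.104×10^5 kg × (1 t / 1000 kg) = 110.4 t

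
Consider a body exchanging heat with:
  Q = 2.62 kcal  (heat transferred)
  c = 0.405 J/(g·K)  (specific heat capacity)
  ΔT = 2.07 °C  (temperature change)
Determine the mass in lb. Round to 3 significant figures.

28.8 lb

Rearranging: m = Q/(c·ΔT).
Q = 2.62 kcal = 10962 J; c = 0.405 J/(g·K) = 405.0 J/(kg·K); ΔT = 2.07 °C = 2.070 K.
m = 13.08 kg
13.08 kg × (1 lb / 0.4536 kg) = 28.83 lb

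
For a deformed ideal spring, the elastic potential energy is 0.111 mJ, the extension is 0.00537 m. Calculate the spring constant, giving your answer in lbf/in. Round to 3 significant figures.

0.0440 lbf/in

Rearranging: k = 2U/x².
U = 0.111 mJ = 1.110×10^-4 J; x = 0.00537 m.
k = 7.698 N/m
7.698 N/m × (1 lbf/in / 175.1 N/m) = 0.04396 lbf/in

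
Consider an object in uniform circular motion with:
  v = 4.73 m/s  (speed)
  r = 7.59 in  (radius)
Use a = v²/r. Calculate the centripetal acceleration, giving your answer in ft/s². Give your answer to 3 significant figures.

a is given directly by: a = v²/r.
v = 4.73 m/s; r = 7.59 in = 0.1928 m.
a = 116.1 m/s²
116.1 m/s² × (1 ft/s² / 0.3048 m/s²) = 380.7 ft/s²

381 ft/s²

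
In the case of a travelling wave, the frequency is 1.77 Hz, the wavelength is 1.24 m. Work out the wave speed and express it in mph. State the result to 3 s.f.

4.91 mph

v is given directly by: v = fλ.
f = 1.77 Hz; λ = 1.24 m.
v = 2.195 m/s
2.195 m/s × (1 mph / 0.4470 m/s) = 4.910 mph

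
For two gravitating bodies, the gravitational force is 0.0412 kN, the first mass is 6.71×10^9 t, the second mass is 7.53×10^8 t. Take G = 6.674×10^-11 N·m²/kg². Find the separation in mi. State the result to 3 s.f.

1780 mi

From Newton's law of gravitation: r = √(G·m₁m₂/F).
F = 0.0412 kN = 41.20 N; m₁ = 6.71×10^9 t = 6.710×10^12 kg; m₂ = 7.53×10^8 t = 7.530×10^11 kg; G = 6.674×10^-11 N·m²/kg².
r = 2.861×10^6 m
2.861×10^6 m × (1 mi / 1609 m) = 1778 mi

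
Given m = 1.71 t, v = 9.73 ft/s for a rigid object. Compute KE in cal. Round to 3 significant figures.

Directly: KE = ½mv².
m = 1.71 t = 1710 kg; v = 9.73 ft/s = 2.966 m/s.
KE = 7520 J
7520 J × (1 cal / 4.184 J) = 1797 cal

1800 cal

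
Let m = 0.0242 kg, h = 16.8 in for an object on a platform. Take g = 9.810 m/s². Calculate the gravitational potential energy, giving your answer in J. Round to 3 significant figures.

0.101 J

PE is given directly by: PE = mgh.
m = 0.0242 kg; h = 16.8 in = 0.4267 m; g = 9.810 m/s².
PE = 0.1013 J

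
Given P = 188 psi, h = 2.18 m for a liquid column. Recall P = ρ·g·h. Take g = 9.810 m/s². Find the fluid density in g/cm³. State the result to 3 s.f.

60.6 g/cm³

Solving P = ρ·g·h for ρ: ρ = P/(g·h).
P = 188 psi = 1.296×10^6 Pa; h = 2.18 m; g = 9.810 m/s².
ρ = 60611 kg/m³
60611 kg/m³ × (1 g/cm³ / 1000 kg/m³) = 60.61 g/cm³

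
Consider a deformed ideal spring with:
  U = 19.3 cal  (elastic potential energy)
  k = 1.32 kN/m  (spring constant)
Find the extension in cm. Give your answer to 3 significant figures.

35.0 cm

Rearranging: x = √(2U/k).
U = 19.3 cal = 80.75 J; k = 1.32 kN/m = 1320 N/m.
x = 0.3498 m
0.3498 m × (1 cm / 0.01000 m) = 34.98 cm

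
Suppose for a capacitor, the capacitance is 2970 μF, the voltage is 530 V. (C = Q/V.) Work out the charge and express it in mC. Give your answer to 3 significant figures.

1570 mC

Rearranging C = Q/V for Q: Q = CV.
C = 2970 μF = 0.002970 F; V = 530 V.
Q = 1.574 C  (the unit combination reduces to A·s = C)
1.574 C × (1 mC / 0.001000 C) = 1574 mC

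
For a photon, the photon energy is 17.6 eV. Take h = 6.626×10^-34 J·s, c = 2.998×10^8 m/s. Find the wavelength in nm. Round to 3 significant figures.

Solving E = h·c/λ for λ: λ = hc/E.
E = 17.6 eV = 2.820×10^-18 J; h = 6.626×10^-34 J·s; c = 2.998×10^8 m/s.
λ = 7.045×10^-8 m
7.045×10^-8 m × (1 nm / 1.000×10^-9 m) = 70.45 nm

70.4 nm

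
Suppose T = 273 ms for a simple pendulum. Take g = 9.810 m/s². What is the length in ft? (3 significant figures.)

Rearranging T = 2π√(L/g) for L: L = g·(T/2π)².
T = 273 ms = 0.2730 s; g = 9.810 m/s².
L = 0.01852 m
0.01852 m × (1 ft / 0.3048 m) = 0.06076 ft

0.0608 ft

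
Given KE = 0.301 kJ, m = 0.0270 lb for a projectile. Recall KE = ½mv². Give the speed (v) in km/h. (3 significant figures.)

798 km/h

Solving KE = ½mv² for v: v = √(2·KE/m).
KE = 0.301 kJ = 301.0 J; m = 0.0270 lb = 0.01225 kg.
v = 221.7 m/s
221.7 m/s × (1 km/h / 0.2778 m/s) = 798.2 km/h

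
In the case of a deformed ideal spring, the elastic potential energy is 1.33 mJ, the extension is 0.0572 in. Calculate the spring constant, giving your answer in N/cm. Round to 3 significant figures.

12.6 N/cm

Rearranging: k = 2U/x².
U = 1.33 mJ = 0.001330 J; x = 0.0572 in = 0.001453 m.
k = 1260 N/m
1260 N/m × (1 N/cm / 100.0 N/m) = 12.60 N/cm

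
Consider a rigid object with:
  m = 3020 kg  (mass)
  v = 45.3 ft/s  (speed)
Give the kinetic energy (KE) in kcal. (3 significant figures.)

KE is given directly by: KE = ½mv².
m = 3020 kg; v = 45.3 ft/s = 13.81 m/s.
KE = 2.879×10^5 J  (the unit combination reduces to kg·m²/s² = J)
2.879×10^5 J × (1 kcal / 4184 J) = 68.80 kcal

68.8 kcal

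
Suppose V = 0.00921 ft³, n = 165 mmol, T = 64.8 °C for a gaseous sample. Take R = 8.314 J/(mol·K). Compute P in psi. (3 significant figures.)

258 psi

From the ideal-gas law: P = nRT/V.
V = 0.00921 ft³ = 2.608×10^-4 m³; n = 165 mmol = 0.1650 mol; T = 64.8 °C = 337.9 K; R = 8.314 J/(mol·K).
P = 1.778×10^6 Pa
1.778×10^6 Pa × (1 psi / 6895 Pa) = 257.8 psi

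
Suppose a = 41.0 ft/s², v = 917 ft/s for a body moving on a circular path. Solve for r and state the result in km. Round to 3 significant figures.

Solving a = v²/r for r: r = v²/a.
a = 41.0 ft/s² = 12.50 m/s²; v = 917 ft/s = 279.5 m/s.
r = 6251 m
6251 m × (1 km / 1000 m) = 6.251 km

6.25 km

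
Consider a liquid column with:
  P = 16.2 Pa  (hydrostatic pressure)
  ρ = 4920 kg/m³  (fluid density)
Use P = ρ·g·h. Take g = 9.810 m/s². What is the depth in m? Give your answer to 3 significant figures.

Rearranging P = ρ·g·h for h: h = P/(ρ·g).
P = 16.2 Pa; ρ = 4920 kg/m³; g = 9.810 m/s².
h = 3.356×10^-4 m

3.36×10^-4 m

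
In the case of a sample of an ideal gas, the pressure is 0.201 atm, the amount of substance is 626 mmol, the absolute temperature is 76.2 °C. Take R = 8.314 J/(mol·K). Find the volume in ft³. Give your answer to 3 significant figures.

Solving PV = nRT for V: V = nRT/P.
P = 0.201 atm = 20366 Pa; n = 626 mmol = 0.6260 mol; T = 76.2 °C = 349.3 K; R = 8.314 J/(mol·K).
V = 0.08928 m³
0.08928 m³ × (1 ft³ / 0.02832 m³) = 3.153 ft³

3.15 ft³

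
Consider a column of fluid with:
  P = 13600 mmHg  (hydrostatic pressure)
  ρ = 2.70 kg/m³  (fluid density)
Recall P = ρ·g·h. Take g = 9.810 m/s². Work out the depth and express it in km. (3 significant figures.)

Solving P = ρ·g·h for h: h = P/(ρ·g).
P = 13600 mmHg = 1.813×10^6 Pa; ρ = 2.70 kg/m³; g = 9.810 m/s².
h = 68455 m
68455 m × (1 km / 1000 m) = 68.46 km

68.5 km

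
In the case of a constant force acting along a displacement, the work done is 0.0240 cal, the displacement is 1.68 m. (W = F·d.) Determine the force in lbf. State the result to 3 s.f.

0.0134 lbf

Rearranging W = F·d for F: F = W/d.
W = 0.0240 cal = 0.1004 J; d = 1.68 m.
F = 0.05977 N  (the unit combination reduces to kg·m/s² = N)
0.05977 N × (1 lbf / 4.448 N) = 0.01344 lbf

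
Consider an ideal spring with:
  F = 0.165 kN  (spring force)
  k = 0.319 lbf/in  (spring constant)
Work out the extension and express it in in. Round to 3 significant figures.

116 in

From Hooke's law: x = F/k.
F = 0.165 kN = 165.0 N; k = 0.319 lbf/in = 55.87 N/m.
x = 2.954 m
2.954 m × (1 in / 0.02540 m) = 116.3 in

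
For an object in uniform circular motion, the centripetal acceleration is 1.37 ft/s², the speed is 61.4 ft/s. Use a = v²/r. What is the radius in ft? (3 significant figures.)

Solving a = v²/r for r: r = v²/a.
a = 1.37 ft/s² = 0.4176 m/s²; v = 61.4 ft/s = 18.71 m/s.
r = 838.7 m
838.7 m × (1 ft / 0.3048 m) = 2752 ft

2750 ft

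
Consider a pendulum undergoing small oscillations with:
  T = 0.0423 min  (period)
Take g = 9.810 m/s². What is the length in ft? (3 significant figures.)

5.25 ft

Solving T = 2π√(L/g) for L: L = g·(T/2π)².
T = 0.0423 min = 2.538 s; g = 9.810 m/s².
L = 1.601 m
1.601 m × (1 ft / 0.3048 m) = 5.251 ft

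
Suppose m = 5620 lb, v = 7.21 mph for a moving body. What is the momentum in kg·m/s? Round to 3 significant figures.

8220 kg·m/s

p is given directly by: p = mv.
m = 5620 lb = 2549 kg; v = 7.21 mph = 3.223 m/s.
p = 8216 kg·m/s  (the unit combination reduces to kg·m/s = kg·m/s)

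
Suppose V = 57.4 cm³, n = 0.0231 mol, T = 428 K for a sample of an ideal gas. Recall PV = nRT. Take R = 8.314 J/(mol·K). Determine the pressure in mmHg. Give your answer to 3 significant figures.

P is given directly by: P = nRT/V.
V = 57.4 cm³ = 5.740×10^-5 m³; n = 0.0231 mol; T = 428 K; R = 8.314 J/(mol·K).
P = 1.432×10^6 Pa
1.432×10^6 Pa × (1 mmHg / 133.3 Pa) = 10741 mmHg

10700 mmHg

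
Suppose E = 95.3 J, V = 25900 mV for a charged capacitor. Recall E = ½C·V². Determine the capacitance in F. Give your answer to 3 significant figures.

Rearranging E = ½C·V² for C: C = 2E/V².
E = 95.3 J; V = 25900 mV = 25.90 V.
C = 0.2841 F

0.284 F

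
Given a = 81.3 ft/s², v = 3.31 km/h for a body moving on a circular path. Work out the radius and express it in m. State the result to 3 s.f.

0.0341 m

Rearranging a = v²/r for r: r = v²/a.
a = 81.3 ft/s² = 24.78 m/s²; v = 3.31 km/h = 0.9194 m/s.
r = 0.03412 m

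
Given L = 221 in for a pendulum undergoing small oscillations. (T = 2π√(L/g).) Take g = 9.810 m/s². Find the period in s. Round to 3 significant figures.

Directly: T = 2π√(L/g).
L = 221 in = 5.613 m; g = 9.810 m/s².
T = 4.753 s

4.75 s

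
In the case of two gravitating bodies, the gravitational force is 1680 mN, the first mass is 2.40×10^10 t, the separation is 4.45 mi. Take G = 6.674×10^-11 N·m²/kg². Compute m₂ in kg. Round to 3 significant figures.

Rearranging: m₂ = F·r²/(G·m₁).
F = 1680 mN = 1.680 N; m₁ = 2.40×10^10 t = 2.400×10^13 kg; r = 4.45 mi = 7162 m; G = 6.674×10^-11 N·m²/kg².
m₂ = 53793 kg

53800 kg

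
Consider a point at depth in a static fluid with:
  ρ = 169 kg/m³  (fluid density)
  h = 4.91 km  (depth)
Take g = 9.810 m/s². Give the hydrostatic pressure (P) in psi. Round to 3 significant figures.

1180 psi

P is given directly by: P = ρgh.
ρ = 169 kg/m³; h = 4.91 km = 4910 m; g = 9.810 m/s².
P = 8.140×10^6 Pa  (the unit combination reduces to kg/(m·s²) = Pa)
8.140×10^6 Pa × (1 psi / 6895 Pa) = 1181 psi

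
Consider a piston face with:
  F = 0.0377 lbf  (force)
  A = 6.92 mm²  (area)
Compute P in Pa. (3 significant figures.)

Directly: P = F/A.
F = 0.0377 lbf = 0.1677 N; A = 6.92 mm² = 6.920×10^-6 m².
P = 24234 Pa

24200 Pa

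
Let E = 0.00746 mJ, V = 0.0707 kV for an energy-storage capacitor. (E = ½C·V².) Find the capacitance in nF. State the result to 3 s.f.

2.98 nF

Rearranging: C = 2E/V².
E = 0.00746 mJ = 7.460×10^-6 J; V = 0.0707 kV = 70.70 V.
C = 2.985×10^-9 F
2.985×10^-9 F × (1 nF / 1.000×10^-9 F) = 2.985 nF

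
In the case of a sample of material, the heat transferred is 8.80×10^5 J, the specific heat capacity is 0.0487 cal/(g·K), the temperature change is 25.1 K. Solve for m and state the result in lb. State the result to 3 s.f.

379 lb

Solving Q = m·c·ΔT for m: m = Q/(c·ΔT).
Q = 8.80×10^5 J; c = 0.0487 cal/(g·K) = 203.8 J/(kg·K); ΔT = 25.1 K.
m = 172.1 kg
172.1 kg × (1 lb / 0.4536 kg) = 379.3 lb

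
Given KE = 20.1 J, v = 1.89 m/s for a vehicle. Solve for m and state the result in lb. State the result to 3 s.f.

Rearranging: m = 2·KE/v².
KE = 20.1 J; v = 1.89 m/s.
m = 11.25 kg
11.25 kg × (1 lb / 0.4536 kg) = 24.81 lb

24.8 lb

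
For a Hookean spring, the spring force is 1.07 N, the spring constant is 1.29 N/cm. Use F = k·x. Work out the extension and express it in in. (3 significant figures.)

0.327 in

Rearranging F = k·x for x: x = F/k.
F = 1.07 N; k = 1.29 N/cm = 129.0 N/m.
x = 0.008295 m
0.008295 m × (1 in / 0.02540 m) = 0.3266 in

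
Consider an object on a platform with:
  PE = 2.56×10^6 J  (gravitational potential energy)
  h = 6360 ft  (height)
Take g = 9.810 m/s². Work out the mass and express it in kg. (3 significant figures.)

135 kg

Rearranging: m = PE/(g·h).
PE = 2.56×10^6 J; h = 6360 ft = 1939 m; g = 9.810 m/s².
m = 134.6 kg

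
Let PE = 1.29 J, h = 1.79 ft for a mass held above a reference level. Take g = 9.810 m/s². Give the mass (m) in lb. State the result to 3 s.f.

0.531 lb

Solving PE = m·g·h for m: m = PE/(g·h).
PE = 1.29 J; h = 1.79 ft = 0.5456 m; g = 9.810 m/s².
m = 0.2410 kg
0.2410 kg × (1 lb / 0.4536 kg) = 0.5314 lb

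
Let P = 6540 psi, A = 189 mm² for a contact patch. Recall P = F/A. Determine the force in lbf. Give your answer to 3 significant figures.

1920 lbf

Solving P = F/A for F: F = P·A.
P = 6540 psi = 4.509×10^7 Pa; A = 189 mm² = 1.890×10^-4 m².
F = 8522 N
8522 N × (1 lbf / 4.448 N) = 1916 lbf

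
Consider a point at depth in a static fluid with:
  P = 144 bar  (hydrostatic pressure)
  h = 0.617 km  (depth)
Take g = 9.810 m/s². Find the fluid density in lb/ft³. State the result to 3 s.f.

Solving P = ρ·g·h for ρ: ρ = P/(g·h).
P = 144 bar = 1.440×10^7 Pa; h = 0.617 km = 617.0 m; g = 9.810 m/s².
ρ = 2379 kg/m³
2379 kg/m³ × (1 lb/ft³ / 16.02 kg/m³) = 148.5 lb/ft³

149 lb/ft³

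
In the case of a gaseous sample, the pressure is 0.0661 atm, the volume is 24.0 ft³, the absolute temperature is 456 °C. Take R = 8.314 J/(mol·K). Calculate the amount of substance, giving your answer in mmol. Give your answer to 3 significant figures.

From the ideal-gas law: n = PV/(RT).
P = 0.0661 atm = 6698 Pa; V = 24.0 ft³ = 0.6796 m³; T = 456 °C = 729.1 K; R = 8.314 J/(mol·K).
n = 0.7508 mol
0.7508 mol × (1 mmol / 0.001000 mol) = 750.8 mmol

751 mmol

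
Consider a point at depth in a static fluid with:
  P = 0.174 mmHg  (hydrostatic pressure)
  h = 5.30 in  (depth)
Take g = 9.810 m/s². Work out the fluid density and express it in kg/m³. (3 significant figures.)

Rearranging P = ρ·g·h for ρ: ρ = P/(g·h).
P = 0.174 mmHg = 23.20 Pa; h = 5.30 in = 0.1346 m; g = 9.810 m/s².
ρ = 17.57 kg/m³

17.6 kg/m³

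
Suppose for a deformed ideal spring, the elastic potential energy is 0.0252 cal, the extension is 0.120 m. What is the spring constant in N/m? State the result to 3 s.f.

Solving U = ½k·x² for k: k = 2U/x².
U = 0.0252 cal = 0.1054 J; x = 0.120 m.
k = 14.64 N/m

14.6 N/m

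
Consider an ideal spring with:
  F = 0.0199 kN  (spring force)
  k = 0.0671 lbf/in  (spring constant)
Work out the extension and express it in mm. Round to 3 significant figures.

Solving F = k·x for x: x = F/k.
F = 0.0199 kN = 19.90 N; k = 0.0671 lbf/in = 11.75 N/m.
x = 1.693 m
1.693 m × (1 mm / 0.001000 m) = 1693 mm

1690 mm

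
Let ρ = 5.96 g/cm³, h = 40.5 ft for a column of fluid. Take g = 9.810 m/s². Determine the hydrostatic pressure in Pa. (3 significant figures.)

P is given directly by: P = ρgh.
ρ = 5.96 g/cm³ = 5960 kg/m³; h = 40.5 ft = 12.34 m; g = 9.810 m/s².
P = 7.217×10^5 Pa

7.22×10^5 Pa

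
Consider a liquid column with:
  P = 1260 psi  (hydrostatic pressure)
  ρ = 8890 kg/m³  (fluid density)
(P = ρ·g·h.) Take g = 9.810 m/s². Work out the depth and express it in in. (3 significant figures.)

Rearranging: h = P/(ρ·g).
P = 1260 psi = 8.687×10^6 Pa; ρ = 8890 kg/m³; g = 9.810 m/s².
h = 99.61 m
99.61 m × (1 in / 0.02540 m) = 3922 in

3920 in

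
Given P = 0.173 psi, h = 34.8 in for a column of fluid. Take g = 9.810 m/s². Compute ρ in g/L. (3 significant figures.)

138 g/L

Solving P = ρ·g·h for ρ: ρ = P/(g·h).
P = 0.173 psi = 1193 Pa; h = 34.8 in = 0.8839 m; g = 9.810 m/s².
ρ = 137.6 kg/m³
Since 1 g/L = 1 kg/m³, 137.6 g/L.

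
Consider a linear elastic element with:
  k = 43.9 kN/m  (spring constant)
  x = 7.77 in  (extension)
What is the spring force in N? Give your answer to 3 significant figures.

F is given directly by: F = kx.
k = 43.9 kN/m = 43900 N/m; x = 7.77 in = 0.1974 m.
F = 8664 N  (the unit combination reduces to kg·m/s² = N)

8660 N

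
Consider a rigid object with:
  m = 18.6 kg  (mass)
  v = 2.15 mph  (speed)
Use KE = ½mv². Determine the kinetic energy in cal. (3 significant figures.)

2.05 cal

KE is given directly by: KE = ½mv².
m = 18.6 kg; v = 2.15 mph = 0.9611 m/s.
KE = 8.591 J
8.591 J × (1 cal / 4.184 J) = 2.053 cal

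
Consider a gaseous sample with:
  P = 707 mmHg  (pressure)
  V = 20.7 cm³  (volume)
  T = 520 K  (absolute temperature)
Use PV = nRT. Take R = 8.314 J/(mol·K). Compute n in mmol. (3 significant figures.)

From the ideal-gas law: n = PV/(RT).
P = 707 mmHg = 94259 Pa; V = 20.7 cm³ = 2.070×10^-5 m³; T = 520 K; R = 8.314 J/(mol·K).
n = 4.513×10^-4 mol
4.513×10^-4 mol × (1 mmol / 0.001000 mol) = 0.4513 mmol

0.451 mmol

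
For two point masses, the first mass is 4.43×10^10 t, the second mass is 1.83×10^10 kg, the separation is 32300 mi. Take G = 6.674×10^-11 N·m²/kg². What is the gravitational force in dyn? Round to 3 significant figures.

2000 dyn

From Newton's law of gravitation: F = Gm₁m₂/r².
m₁ = 4.43×10^10 t = 4.430×10^13 kg; m₂ = 1.83×10^10 kg; r = 32300 mi = 5.198×10^7 m; G = 6.674×10^-11 N·m²/kg².
F = 0.02002 N  (the unit combination reduces to kg·m/s² = N)
0.02002 N × (1 dyn / 1.000×10^-5 N) = 2002 dyn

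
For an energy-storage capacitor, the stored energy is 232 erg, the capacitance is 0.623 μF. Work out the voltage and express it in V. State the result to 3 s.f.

Solving E = ½C·V² for V: V = √(2E/C).
E = 232 erg = 2.320×10^-5 J; C = 0.623 μF = 6.230×10^-7 F.
V = 8.630 V

8.63 V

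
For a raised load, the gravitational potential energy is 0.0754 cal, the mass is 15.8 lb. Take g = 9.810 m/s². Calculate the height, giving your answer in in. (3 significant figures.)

Solving PE = m·g·h for h: h = PE/(m·g).
PE = 0.0754 cal = 0.3155 J; m = 15.8 lb = 7.167 kg; g = 9.810 m/s².
h = 0.004487 m
0.004487 m × (1 in / 0.02540 m) = 0.1767 in

0.177 in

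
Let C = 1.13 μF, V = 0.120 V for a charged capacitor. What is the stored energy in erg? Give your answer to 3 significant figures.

0.0814 erg

E is given directly by: E = ½CV².
C = 1.13 μF = 1.130×10^-6 F; V = 0.120 V.
E = 8.136×10^-9 J
8.136×10^-9 J × (1 erg / 1.000×10^-7 J) = 0.08136 erg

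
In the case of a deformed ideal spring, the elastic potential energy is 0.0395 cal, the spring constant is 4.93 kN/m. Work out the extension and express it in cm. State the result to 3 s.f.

0.819 cm

Rearranging: x = √(2U/k).
U = 0.0395 cal = 0.1653 J; k = 4.93 kN/m = 4930 N/m.
x = 0.008188 m
0.008188 m × (1 cm / 0.01000 m) = 0.8188 cm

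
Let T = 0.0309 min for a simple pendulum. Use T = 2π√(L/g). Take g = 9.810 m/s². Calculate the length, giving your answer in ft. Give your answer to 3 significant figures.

2.80 ft

Rearranging T = 2π√(L/g) for L: L = g·(T/2π)².
T = 0.0309 min = 1.854 s; g = 9.810 m/s².
L = 0.8541 m
0.8541 m × (1 ft / 0.3048 m) = 2.802 ft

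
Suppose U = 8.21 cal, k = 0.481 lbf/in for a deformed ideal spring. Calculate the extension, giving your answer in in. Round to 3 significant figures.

35.6 in

Rearranging U = ½k·x² for x: x = √(2U/k).
U = 8.21 cal = 34.35 J; k = 0.481 lbf/in = 84.24 N/m.
x = 0.9031 m
0.9031 m × (1 in / 0.02540 m) = 35.55 in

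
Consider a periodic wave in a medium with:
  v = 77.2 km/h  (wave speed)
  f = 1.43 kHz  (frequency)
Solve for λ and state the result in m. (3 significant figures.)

Rearranging: λ = v/f.
v = 77.2 km/h = 21.44 m/s; f = 1.43 kHz = 1430 Hz.
λ = 0.01500 m

0.0150 m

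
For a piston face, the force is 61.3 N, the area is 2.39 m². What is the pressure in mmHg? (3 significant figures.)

P is given directly by: P = F/A.
F = 61.3 N; A = 2.39 m².
P = 25.65 Pa
25.65 Pa × (1 mmHg / 133.3 Pa) = 0.1924 mmHg

0.192 mmHg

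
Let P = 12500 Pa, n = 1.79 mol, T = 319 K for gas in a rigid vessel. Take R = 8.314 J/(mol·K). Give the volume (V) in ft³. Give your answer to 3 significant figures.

13.4 ft³

From the ideal-gas law: V = nRT/P.
P = 12500 Pa; n = 1.79 mol; T = 319 K; R = 8.314 J/(mol·K).
V = 0.3798 m³
0.3798 m³ × (1 ft³ / 0.02832 m³) = 13.41 ft³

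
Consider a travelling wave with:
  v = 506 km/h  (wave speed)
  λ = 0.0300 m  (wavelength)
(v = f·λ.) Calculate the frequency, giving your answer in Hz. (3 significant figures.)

4690 Hz

Rearranging v = f·λ for f: f = v/λ.
v = 506 km/h = 140.6 m/s; λ = 0.0300 m.
f = 4685 Hz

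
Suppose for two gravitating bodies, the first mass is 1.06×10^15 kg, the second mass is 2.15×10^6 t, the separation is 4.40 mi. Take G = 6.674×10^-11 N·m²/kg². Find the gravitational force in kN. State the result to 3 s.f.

From Newton's law of gravitation: F = Gm₁m₂/r².
m₁ = 1.06×10^15 kg; m₂ = 2.15×10^6 t = 2.150×10^9 kg; r = 4.40 mi = 7081 m; G = 6.674×10^-11 N·m²/kg².
F = 3.033×10^6 N
3.033×10^6 N × (1 kN / 1000 N) = 3033 kN

3030 kN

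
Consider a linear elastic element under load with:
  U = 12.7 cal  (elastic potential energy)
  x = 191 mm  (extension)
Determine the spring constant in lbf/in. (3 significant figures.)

Rearranging U = ½k·x² for k: k = 2U/x².
U = 12.7 cal = 53.14 J; x = 191 mm = 0.1910 m.
k = 2913 N/m
2913 N/m × (1 lbf/in / 175.1 N/m) = 16.63 lbf/in

16.6 lbf/in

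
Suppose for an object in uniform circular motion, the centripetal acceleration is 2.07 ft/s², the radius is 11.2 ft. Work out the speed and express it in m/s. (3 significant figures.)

Solving a = v²/r for v: v = √(a·r).
a = 2.07 ft/s² = 0.6309 m/s²; r = 11.2 ft = 3.414 m.
v = 1.468 m/s

1.47 m/s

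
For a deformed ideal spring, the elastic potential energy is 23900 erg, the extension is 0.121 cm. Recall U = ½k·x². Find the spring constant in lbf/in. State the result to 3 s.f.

Solving U = ½k·x² for k: k = 2U/x².
U = 23900 erg = 0.002390 J; x = 0.121 cm = 0.001210 m.
k = 3265 N/m
3265 N/m × (1 lbf/in / 175.1 N/m) = 18.64 lbf/in

18.6 lbf/in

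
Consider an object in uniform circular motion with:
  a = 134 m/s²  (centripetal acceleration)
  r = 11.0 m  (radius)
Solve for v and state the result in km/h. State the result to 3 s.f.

Solving a = v²/r for v: v = √(a·r).
a = 134 m/s²; r = 11.0 m.
v = 38.39 m/s
38.39 m/s × (1 km/h / 0.2778 m/s) = 138.2 km/h

138 km/h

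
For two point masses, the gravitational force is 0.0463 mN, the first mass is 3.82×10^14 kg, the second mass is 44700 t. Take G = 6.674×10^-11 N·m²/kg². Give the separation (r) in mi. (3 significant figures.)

97500 mi

From Newton's law of gravitation: r = √(G·m₁m₂/F).
F = 0.0463 mN = 4.630×10^-5 N; m₁ = 3.82×10^14 kg; m₂ = 44700 t = 4.470×10^7 kg; G = 6.674×10^-11 N·m²/kg².
r = 1.569×10^8 m
1.569×10^8 m × (1 mi / 1609 m) = 97485 mi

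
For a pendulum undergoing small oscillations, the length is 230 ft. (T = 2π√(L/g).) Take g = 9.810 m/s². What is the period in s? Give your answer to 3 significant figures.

T is given directly by: T = 2π√(L/g).
L = 230 ft = 70.10 m; g = 9.810 m/s².
T = 16.80 s

16.8 s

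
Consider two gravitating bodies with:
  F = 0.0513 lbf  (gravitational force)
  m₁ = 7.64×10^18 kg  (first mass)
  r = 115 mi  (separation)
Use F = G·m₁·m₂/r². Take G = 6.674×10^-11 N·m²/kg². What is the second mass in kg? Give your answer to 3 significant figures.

15.3 kg

From Newton's law of gravitation: m₂ = F·r²/(G·m₁).
F = 0.0513 lbf = 0.2282 N; m₁ = 7.64×10^18 kg; r = 115 mi = 1.851×10^5 m; G = 6.674×10^-11 N·m²/kg².
m₂ = 15.33 kg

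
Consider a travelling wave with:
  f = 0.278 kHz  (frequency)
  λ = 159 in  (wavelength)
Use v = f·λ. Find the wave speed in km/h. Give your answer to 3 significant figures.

v is given directly by: v = fλ.
f = 0.278 kHz = 278.0 Hz; λ = 159 in = 4.039 m.
v = 1123 m/s
1123 m/s × (1 km/h / 0.2778 m/s) = 4042 km/h

4040 km/h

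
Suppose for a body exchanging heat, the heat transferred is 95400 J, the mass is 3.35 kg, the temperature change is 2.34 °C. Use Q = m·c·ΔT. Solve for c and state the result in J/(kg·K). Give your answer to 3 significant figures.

12200 J/(kg·K)

Solving Q = m·c·ΔT for c: c = Q/(m·ΔT).
Q = 95400 J; m = 3.35 kg; ΔT = 2.34 °C = 2.340 K.
c = 12170 J/(kg·K)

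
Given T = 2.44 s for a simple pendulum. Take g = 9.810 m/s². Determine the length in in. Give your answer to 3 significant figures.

58.2 in

Rearranging: L = g·(T/2π)².
T = 2.44 s; g = 9.810 m/s².
L = 1.479 m
1.479 m × (1 in / 0.02540 m) = 58.24 in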